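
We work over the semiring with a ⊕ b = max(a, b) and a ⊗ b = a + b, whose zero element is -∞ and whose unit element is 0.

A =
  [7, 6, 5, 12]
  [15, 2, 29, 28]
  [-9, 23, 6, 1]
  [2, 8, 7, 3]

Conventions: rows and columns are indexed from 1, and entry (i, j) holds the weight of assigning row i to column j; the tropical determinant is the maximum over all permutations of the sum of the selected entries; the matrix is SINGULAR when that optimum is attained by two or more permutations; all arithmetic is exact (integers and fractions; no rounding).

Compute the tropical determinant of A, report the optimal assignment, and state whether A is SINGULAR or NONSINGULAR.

σ = (1, 2, 3, 4): 7 + 2 + 6 + 3 = 18
σ = (1, 2, 4, 3): 7 + 2 + 1 + 7 = 17
σ = (1, 3, 2, 4): 7 + 29 + 23 + 3 = 62
σ = (1, 3, 4, 2): 7 + 29 + 1 + 8 = 45
σ = (1, 4, 2, 3): 7 + 28 + 23 + 7 = 65
σ = (1, 4, 3, 2): 7 + 28 + 6 + 8 = 49
σ = (2, 1, 3, 4): 6 + 15 + 6 + 3 = 30
σ = (2, 1, 4, 3): 6 + 15 + 1 + 7 = 29
σ = (2, 3, 1, 4): 6 + 29 + (-9) + 3 = 29
σ = (2, 3, 4, 1): 6 + 29 + 1 + 2 = 38
σ = (2, 4, 1, 3): 6 + 28 + (-9) + 7 = 32
σ = (2, 4, 3, 1): 6 + 28 + 6 + 2 = 42
σ = (3, 1, 2, 4): 5 + 15 + 23 + 3 = 46
σ = (3, 1, 4, 2): 5 + 15 + 1 + 8 = 29
σ = (3, 2, 1, 4): 5 + 2 + (-9) + 3 = 1
σ = (3, 2, 4, 1): 5 + 2 + 1 + 2 = 10
σ = (3, 4, 1, 2): 5 + 28 + (-9) + 8 = 32
σ = (3, 4, 2, 1): 5 + 28 + 23 + 2 = 58
σ = (4, 1, 2, 3): 12 + 15 + 23 + 7 = 57
σ = (4, 1, 3, 2): 12 + 15 + 6 + 8 = 41
σ = (4, 2, 1, 3): 12 + 2 + (-9) + 7 = 12
σ = (4, 2, 3, 1): 12 + 2 + 6 + 2 = 22
σ = (4, 3, 1, 2): 12 + 29 + (-9) + 8 = 40
σ = (4, 3, 2, 1): 12 + 29 + 23 + 2 = 66
Optimal value attained by: σ = (4, 3, 2, 1).
Answer: det⊕(A) = 66; verdict: NONSINGULAR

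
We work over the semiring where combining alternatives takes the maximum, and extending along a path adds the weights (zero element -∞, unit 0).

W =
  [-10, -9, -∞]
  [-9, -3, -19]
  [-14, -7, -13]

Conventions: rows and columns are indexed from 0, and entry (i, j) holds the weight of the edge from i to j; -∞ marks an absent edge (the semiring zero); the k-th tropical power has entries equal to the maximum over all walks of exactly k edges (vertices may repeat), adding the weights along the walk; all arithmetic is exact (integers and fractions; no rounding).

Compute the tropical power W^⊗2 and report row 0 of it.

W^⊗2:
  [-18, -12, -28]
  [-12, -6, -22]
  [-16, -10, -26]
Answer: row 0 of W^⊗2 = [-18, -12, -28]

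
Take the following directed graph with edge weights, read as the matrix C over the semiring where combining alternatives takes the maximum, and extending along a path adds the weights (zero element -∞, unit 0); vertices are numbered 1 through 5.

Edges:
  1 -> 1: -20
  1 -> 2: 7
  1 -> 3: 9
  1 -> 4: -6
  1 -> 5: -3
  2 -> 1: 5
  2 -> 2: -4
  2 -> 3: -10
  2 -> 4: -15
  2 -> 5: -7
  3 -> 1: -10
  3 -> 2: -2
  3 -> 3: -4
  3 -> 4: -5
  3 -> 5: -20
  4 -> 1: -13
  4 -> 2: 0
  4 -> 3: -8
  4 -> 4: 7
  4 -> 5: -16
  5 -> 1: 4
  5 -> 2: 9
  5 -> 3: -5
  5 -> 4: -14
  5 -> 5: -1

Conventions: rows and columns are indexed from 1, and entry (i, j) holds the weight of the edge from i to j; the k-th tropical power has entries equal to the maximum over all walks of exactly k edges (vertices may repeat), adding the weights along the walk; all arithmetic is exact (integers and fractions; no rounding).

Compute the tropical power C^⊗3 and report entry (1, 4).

C^⊗2:
  [12, 7, 5, 4, 0]
  [1, 12, 14, -1, 2]
  [3, -3, -1, 2, -9]
  [5, 7, -1, 14, -7]
  [14, 11, 13, -2, 2]
C^⊗3:
  [12, 19, 21, 11, 9]
  [17, 12, 10, 9, 5]
  [2, 10, 12, 9, 0]
  [12, 14, 14, 21, 2]
  [16, 21, 23, 8, 11]
Key observation: the optimum is the walk 1->3->4->4, with weight 9 + (-5) + 7 = 11.
Optimal value attained by: walk 1->3->4->4.
Answer: (C^⊗3)[1][4] = 11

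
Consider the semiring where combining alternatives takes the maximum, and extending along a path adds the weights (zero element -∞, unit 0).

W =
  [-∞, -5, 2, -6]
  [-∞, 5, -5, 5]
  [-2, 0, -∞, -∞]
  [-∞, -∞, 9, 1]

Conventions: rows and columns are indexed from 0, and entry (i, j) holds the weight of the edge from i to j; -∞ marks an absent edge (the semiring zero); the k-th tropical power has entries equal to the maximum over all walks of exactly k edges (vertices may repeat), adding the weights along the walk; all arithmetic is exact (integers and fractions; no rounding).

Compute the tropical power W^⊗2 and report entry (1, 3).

W^⊗2:
  [0, 2, 3, 0]
  [-7, 10, 14, 10]
  [-∞, 5, 0, 5]
  [7, 9, 10, 2]
Key observation: the optimum is the walk 1->1->3, with weight 5 + 5 = 10.
Optimal value attained by: walk 1->1->3.
Answer: (W^⊗2)[1][3] = 10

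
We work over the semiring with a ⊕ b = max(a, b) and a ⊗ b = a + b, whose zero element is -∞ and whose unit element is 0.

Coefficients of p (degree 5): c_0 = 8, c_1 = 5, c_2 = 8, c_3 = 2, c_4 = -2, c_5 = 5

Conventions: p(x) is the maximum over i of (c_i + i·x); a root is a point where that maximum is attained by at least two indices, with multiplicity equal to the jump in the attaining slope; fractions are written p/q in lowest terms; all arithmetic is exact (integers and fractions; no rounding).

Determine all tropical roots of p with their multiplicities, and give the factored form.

hull edge (i=0, c=8) to (i=2, c=8): slope 0, span 2
hull edge (i=2, c=8) to (i=5, c=5): slope -1, span 3
Factored form: p(x) = 5 ⊗ (x ⊕ 0) ⊗ (x ⊕ 0) ⊗ (x ⊕ 1) ⊗ (x ⊕ 1) ⊗ (x ⊕ 1)
Answer: roots = 0 (mult 2), 1 (mult 3)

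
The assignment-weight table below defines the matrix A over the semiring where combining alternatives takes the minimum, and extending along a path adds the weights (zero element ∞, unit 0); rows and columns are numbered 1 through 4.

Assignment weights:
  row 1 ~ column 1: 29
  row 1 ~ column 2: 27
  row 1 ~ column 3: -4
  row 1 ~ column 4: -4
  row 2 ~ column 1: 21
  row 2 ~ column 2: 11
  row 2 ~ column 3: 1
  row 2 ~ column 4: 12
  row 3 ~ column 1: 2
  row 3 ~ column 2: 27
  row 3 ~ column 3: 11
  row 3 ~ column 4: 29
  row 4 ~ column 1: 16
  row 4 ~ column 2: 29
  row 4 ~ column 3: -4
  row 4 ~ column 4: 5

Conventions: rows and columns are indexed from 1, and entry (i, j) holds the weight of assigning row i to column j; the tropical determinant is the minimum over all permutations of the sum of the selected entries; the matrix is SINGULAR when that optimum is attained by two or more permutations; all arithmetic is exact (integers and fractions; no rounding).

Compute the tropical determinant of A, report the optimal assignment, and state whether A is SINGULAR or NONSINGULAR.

σ = (1, 2, 3, 4): 29 + 11 + 11 + 5 = 56
σ = (1, 2, 4, 3): 29 + 11 + 29 + (-4) = 65
σ = (1, 3, 2, 4): 29 + 1 + 27 + 5 = 62
σ = (1, 3, 4, 2): 29 + 1 + 29 + 29 = 88
σ = (1, 4, 2, 3): 29 + 12 + 27 + (-4) = 64
σ = (1, 4, 3, 2): 29 + 12 + 11 + 29 = 81
σ = (2, 1, 3, 4): 27 + 21 + 11 + 5 = 64
σ = (2, 1, 4, 3): 27 + 21 + 29 + (-4) = 73
σ = (2, 3, 1, 4): 27 + 1 + 2 + 5 = 35
σ = (2, 3, 4, 1): 27 + 1 + 29 + 16 = 73
σ = (2, 4, 1, 3): 27 + 12 + 2 + (-4) = 37
σ = (2, 4, 3, 1): 27 + 12 + 11 + 16 = 66
σ = (3, 1, 2, 4): (-4) + 21 + 27 + 5 = 49
σ = (3, 1, 4, 2): (-4) + 21 + 29 + 29 = 75
σ = (3, 2, 1, 4): (-4) + 11 + 2 + 5 = 14
σ = (3, 2, 4, 1): (-4) + 11 + 29 + 16 = 52
σ = (3, 4, 1, 2): (-4) + 12 + 2 + 29 = 39
σ = (3, 4, 2, 1): (-4) + 12 + 27 + 16 = 51
σ = (4, 1, 2, 3): (-4) + 21 + 27 + (-4) = 40
σ = (4, 1, 3, 2): (-4) + 21 + 11 + 29 = 57
σ = (4, 2, 1, 3): (-4) + 11 + 2 + (-4) = 5
σ = (4, 2, 3, 1): (-4) + 11 + 11 + 16 = 34
σ = (4, 3, 1, 2): (-4) + 1 + 2 + 29 = 28
σ = (4, 3, 2, 1): (-4) + 1 + 27 + 16 = 40
Optimal value attained by: σ = (4, 2, 1, 3).
Answer: det⊕(A) = 5; verdict: NONSINGULAR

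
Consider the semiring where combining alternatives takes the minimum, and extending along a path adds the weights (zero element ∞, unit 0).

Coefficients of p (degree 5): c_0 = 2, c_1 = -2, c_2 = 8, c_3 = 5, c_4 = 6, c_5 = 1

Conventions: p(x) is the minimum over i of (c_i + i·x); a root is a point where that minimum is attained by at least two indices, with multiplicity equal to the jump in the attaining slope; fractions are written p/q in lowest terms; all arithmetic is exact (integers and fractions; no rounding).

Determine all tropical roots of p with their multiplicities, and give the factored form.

hull edge (i=0, c=2) to (i=1, c=-2): slope -4, span 1
hull edge (i=1, c=-2) to (i=5, c=1): slope 3/4, span 4
Factored form: p(x) = 1 ⊗ (x ⊕ (-3/4)) ⊗ (x ⊕ (-3/4)) ⊗ (x ⊕ (-3/4)) ⊗ (x ⊕ (-3/4)) ⊗ (x ⊕ 4)
Answer: roots = -3/4 (mult 4), 4 (mult 1)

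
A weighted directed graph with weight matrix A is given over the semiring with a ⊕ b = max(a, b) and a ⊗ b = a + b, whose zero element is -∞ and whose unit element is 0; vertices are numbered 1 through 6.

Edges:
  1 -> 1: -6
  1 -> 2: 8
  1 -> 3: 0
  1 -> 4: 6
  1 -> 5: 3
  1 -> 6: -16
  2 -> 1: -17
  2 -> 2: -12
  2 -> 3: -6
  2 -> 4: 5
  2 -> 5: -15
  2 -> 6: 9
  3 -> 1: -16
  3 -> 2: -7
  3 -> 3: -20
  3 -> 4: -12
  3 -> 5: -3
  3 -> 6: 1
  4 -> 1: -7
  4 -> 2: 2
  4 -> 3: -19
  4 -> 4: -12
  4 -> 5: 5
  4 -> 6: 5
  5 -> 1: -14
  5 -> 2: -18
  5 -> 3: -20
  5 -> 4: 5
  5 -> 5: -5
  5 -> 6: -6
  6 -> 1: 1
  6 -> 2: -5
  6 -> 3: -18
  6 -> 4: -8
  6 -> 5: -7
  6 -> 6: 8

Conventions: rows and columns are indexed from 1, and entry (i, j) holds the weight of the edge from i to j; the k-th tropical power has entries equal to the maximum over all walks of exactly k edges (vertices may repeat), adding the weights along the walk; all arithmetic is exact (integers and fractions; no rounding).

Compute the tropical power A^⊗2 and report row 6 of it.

A^⊗2:
  [-1, 8, 2, 13, 11, 17]
  [10, 7, -9, 1, 10, 17]
  [2, -4, -13, 2, -6, 9]
  [6, 1, -4, 10, 0, 13]
  [-2, 7, -14, 0, 10, 10]
  [9, 9, 1, 7, 4, 16]
Answer: row 6 of A^⊗2 = [9, 9, 1, 7, 4, 16]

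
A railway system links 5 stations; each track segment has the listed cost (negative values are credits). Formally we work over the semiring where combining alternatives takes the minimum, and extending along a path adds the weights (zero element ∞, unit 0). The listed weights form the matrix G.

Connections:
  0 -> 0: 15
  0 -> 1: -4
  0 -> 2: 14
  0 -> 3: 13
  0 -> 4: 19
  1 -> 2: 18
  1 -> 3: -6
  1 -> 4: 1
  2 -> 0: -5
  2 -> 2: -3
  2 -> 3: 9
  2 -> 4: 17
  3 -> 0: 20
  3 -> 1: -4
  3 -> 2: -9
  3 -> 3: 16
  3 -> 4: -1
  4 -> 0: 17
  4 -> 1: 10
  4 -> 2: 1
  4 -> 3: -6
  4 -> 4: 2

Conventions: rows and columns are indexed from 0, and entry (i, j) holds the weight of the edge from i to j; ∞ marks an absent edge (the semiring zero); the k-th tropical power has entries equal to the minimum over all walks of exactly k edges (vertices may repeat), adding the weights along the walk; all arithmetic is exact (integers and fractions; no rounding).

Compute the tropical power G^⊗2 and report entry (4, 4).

G^⊗2:
  [9, 9, 4, -10, -3]
  [13, -10, -15, -5, -7]
  [-8, -9, -6, 6, 8]
  [-14, 9, -12, -10, -3]
  [-4, -10, -15, -4, -7]
Key observation: the optimum is the walk 4->3->4, with weight (-6) + (-1) = -7.
Optimal value attained by: walk 4->3->4.
Answer: (G^⊗2)[4][4] = -7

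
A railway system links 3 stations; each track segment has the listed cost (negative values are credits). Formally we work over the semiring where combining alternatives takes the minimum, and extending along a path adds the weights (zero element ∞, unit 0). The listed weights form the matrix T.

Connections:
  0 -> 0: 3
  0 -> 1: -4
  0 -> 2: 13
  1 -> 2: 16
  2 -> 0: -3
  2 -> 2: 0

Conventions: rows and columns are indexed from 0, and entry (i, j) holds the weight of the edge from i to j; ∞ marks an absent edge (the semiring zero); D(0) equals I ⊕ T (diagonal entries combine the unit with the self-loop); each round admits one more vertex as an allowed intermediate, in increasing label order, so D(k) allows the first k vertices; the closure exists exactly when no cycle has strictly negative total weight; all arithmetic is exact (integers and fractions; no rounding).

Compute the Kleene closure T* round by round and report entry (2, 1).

D(0):
  [0, -4, 13]
  [∞, 0, 16]
  [-3, ∞, 0]
D(1):
  [0, -4, 13]
  [∞, 0, 16]
  [-3, -7, 0]
D(2):
  [0, -4, 12]
  [∞, 0, 16]
  [-3, -7, 0]
D(3):
  [0, -4, 12]
  [13, 0, 16]
  [-3, -7, 0]
Answer: T*[2][1] = -7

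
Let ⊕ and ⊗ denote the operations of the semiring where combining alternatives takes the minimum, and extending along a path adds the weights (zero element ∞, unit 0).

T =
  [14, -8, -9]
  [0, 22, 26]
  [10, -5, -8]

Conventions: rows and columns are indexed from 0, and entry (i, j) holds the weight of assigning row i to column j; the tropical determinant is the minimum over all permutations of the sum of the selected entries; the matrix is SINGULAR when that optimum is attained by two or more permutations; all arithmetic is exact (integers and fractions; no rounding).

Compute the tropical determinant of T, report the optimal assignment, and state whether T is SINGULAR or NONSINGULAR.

σ = (0, 1, 2): 14 + 22 + (-8) = 28
σ = (0, 2, 1): 14 + 26 + (-5) = 35
σ = (1, 0, 2): (-8) + 0 + (-8) = -16
σ = (1, 2, 0): (-8) + 26 + 10 = 28
σ = (2, 0, 1): (-9) + 0 + (-5) = -14
σ = (2, 1, 0): (-9) + 22 + 10 = 23
Optimal value attained by: σ = (1, 0, 2).
Answer: det⊕(T) = -16; verdict: NONSINGULAR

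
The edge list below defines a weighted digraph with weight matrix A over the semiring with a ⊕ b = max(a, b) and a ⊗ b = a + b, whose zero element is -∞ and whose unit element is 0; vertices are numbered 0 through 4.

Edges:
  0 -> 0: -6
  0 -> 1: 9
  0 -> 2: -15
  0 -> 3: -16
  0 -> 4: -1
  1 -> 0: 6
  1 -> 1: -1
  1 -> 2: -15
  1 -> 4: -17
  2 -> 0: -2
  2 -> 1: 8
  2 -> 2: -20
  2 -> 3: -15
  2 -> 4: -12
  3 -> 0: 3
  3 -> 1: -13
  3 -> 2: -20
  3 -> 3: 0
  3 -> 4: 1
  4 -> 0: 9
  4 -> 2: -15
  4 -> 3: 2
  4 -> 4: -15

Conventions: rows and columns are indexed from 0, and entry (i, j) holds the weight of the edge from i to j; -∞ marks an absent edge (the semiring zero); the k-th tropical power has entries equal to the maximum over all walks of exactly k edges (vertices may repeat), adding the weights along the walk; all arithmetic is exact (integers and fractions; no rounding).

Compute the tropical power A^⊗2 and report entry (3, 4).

A^⊗2:
  [15, 8, -6, 1, -7]
  [5, 15, -9, -10, 5]
  [14, 7, -7, -10, -3]
  [10, 12, -12, 3, 2]
  [5, 18, -6, 2, 8]
Key observation: the optimum is the walk 3->0->4, with weight 3 + (-1) = 2.
Optimal value attained by: walk 3->0->4.
Answer: (A^⊗2)[3][4] = 2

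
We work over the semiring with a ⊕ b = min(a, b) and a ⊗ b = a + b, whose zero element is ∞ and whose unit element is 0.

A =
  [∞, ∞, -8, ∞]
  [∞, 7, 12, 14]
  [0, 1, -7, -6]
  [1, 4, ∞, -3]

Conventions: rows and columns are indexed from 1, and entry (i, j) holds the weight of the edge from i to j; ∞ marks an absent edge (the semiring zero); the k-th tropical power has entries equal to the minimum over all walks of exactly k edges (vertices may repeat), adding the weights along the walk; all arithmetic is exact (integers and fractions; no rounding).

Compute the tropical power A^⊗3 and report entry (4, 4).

A^⊗2:
  [-8, -7, -15, -14]
  [12, 13, 5, 6]
  [-7, -6, -14, -13]
  [-2, 1, -7, -6]
A^⊗3:
  [-15, -14, -22, -21]
  [5, 6, -2, -1]
  [-14, -13, -21, -20]
  [-7, -6, -14, -13]
Key observation: the optimum is the walk 4->1->3->4, with weight 1 + (-8) + (-6) = -13.
Optimal value attained by: walk 4->1->3->4.
Answer: (A^⊗3)[4][4] = -13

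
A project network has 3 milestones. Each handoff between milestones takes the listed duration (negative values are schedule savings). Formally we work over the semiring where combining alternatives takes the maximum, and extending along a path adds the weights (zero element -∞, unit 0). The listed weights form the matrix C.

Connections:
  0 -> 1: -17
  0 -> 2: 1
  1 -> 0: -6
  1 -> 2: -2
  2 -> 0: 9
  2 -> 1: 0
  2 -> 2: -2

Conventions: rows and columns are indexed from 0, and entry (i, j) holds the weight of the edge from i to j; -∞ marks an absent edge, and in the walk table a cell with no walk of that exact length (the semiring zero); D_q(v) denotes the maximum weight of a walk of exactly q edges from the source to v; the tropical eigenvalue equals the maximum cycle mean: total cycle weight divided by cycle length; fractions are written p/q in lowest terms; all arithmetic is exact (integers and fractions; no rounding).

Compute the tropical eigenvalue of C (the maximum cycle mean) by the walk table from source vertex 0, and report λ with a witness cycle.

q=0: [0, -∞, -∞]
q=1: [-∞, -17, 1]
q=2: [10, 1, -1]
q=3: [8, -1, 11]
Optimal cycle mean attained by: cycle 0->2->0, total 1 + 9, length 2.
Answer: λ = 5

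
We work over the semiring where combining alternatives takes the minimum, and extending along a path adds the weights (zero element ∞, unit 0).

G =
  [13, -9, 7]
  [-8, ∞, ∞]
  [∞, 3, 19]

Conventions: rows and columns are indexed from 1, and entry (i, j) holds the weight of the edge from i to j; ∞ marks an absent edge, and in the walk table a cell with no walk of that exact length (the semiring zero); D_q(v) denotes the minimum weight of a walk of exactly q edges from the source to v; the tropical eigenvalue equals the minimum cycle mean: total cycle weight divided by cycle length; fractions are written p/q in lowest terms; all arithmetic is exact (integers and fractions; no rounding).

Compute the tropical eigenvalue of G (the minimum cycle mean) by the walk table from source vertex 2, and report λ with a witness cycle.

q=0: [∞, 0, ∞]
q=1: [-8, ∞, ∞]
q=2: [5, -17, -1]
q=3: [-25, -4, 12]
Optimal cycle mean attained by: cycle 1->2->1, total (-9) + (-8), length 2.
Answer: λ = -17/2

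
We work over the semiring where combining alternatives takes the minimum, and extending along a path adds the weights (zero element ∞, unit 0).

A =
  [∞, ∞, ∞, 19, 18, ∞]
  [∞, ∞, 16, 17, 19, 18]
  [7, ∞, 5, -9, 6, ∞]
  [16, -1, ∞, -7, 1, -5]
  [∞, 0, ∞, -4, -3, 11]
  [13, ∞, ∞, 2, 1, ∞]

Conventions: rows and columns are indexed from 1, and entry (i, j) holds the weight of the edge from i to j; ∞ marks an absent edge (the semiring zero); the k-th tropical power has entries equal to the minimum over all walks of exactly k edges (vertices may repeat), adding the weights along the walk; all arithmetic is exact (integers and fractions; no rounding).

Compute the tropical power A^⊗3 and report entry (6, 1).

A^⊗2:
  [35, 18, ∞, 12, 15, 14]
  [23, 16, 21, 7, 16, 12]
  [7, -10, 10, -16, -8, -14]
  [8, -8, 15, -14, -6, -12]
  [12, -5, 16, -11, -6, -9]
  [18, 1, ∞, -5, -2, -3]
A^⊗3:
  [27, 11, 34, 5, 12, 7]
  [23, 6, 26, 0, 8, 2]
  [-1, -17, 6, -23, -15, -21]
  [1, -15, 8, -21, -13, -19]
  [4, -12, 11, -18, -10, -16]
  [10, -6, 17, -12, -5, -10]
Key observation: the optimum is the walk 6->4->6->1, with weight 2 + (-5) + 13 = 10.
Optimal value attained by: walk 6->4->6->1.
Answer: (A^⊗3)[6][1] = 10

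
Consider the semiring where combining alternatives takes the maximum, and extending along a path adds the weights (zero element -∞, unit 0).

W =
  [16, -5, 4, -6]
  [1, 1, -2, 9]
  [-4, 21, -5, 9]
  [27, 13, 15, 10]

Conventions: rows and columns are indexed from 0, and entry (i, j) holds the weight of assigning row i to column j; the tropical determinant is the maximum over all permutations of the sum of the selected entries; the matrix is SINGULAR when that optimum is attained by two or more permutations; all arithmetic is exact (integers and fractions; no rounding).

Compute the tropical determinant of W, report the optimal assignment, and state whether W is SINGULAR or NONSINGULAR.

σ = (0, 1, 2, 3): 16 + 1 + (-5) + 10 = 22
σ = (0, 1, 3, 2): 16 + 1 + 9 + 15 = 41
σ = (0, 2, 1, 3): 16 + (-2) + 21 + 10 = 45
σ = (0, 2, 3, 1): 16 + (-2) + 9 + 13 = 36
σ = (0, 3, 1, 2): 16 + 9 + 21 + 15 = 61
σ = (0, 3, 2, 1): 16 + 9 + (-5) + 13 = 33
σ = (1, 0, 2, 3): (-5) + 1 + (-5) + 10 = 1
σ = (1, 0, 3, 2): (-5) + 1 + 9 + 15 = 20
σ = (1, 2, 0, 3): (-5) + (-2) + (-4) + 10 = -1
σ = (1, 2, 3, 0): (-5) + (-2) + 9 + 27 = 29
σ = (1, 3, 0, 2): (-5) + 9 + (-4) + 15 = 15
σ = (1, 3, 2, 0): (-5) + 9 + (-5) + 27 = 26
σ = (2, 0, 1, 3): 4 + 1 + 21 + 10 = 36
σ = (2, 0, 3, 1): 4 + 1 + 9 + 13 = 27
σ = (2, 1, 0, 3): 4 + 1 + (-4) + 10 = 11
σ = (2, 1, 3, 0): 4 + 1 + 9 + 27 = 41
σ = (2, 3, 0, 1): 4 + 9 + (-4) + 13 = 22
σ = (2, 3, 1, 0): 4 + 9 + 21 + 27 = 61
σ = (3, 0, 1, 2): (-6) + 1 + 21 + 15 = 31
σ = (3, 0, 2, 1): (-6) + 1 + (-5) + 13 = 3
σ = (3, 1, 0, 2): (-6) + 1 + (-4) + 15 = 6
σ = (3, 1, 2, 0): (-6) + 1 + (-5) + 27 = 17
σ = (3, 2, 0, 1): (-6) + (-2) + (-4) + 13 = 1
σ = (3, 2, 1, 0): (-6) + (-2) + 21 + 27 = 40
Optimal value attained by: σ = (0, 3, 1, 2).
Answer: det⊕(W) = 61; verdict: SINGULAR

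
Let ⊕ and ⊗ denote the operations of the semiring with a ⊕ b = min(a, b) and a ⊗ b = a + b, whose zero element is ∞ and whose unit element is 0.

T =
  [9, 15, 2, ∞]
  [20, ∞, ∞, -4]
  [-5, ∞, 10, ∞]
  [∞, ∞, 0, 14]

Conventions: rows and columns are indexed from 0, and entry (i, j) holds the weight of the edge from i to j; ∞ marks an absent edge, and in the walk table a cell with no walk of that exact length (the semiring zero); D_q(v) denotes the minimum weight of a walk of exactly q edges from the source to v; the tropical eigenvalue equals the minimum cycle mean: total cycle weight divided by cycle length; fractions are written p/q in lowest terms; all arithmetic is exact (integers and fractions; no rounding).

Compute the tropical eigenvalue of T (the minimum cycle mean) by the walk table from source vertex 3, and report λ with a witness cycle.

q=0: [∞, ∞, ∞, 0]
q=1: [∞, ∞, 0, 14]
q=2: [-5, ∞, 10, 28]
q=3: [4, 10, -3, 42]
q=4: [-8, 19, 6, 6]
Optimal cycle mean attained by: cycle 0->2->0, total 2 + (-5), length 2.
Answer: λ = -3/2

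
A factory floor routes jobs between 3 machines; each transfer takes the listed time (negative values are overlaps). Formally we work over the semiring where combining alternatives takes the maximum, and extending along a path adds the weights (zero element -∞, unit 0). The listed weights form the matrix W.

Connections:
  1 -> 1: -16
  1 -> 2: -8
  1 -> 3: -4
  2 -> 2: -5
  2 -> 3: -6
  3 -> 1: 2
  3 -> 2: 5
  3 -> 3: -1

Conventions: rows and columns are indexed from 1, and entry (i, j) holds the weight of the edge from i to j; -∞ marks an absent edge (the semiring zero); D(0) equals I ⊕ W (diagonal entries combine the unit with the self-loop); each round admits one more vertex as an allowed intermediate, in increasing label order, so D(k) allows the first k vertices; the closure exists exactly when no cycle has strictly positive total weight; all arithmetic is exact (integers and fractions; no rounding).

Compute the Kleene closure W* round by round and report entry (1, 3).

D(0):
  [0, -8, -4]
  [-∞, 0, -6]
  [2, 5, 0]
D(1):
  [0, -8, -4]
  [-∞, 0, -6]
  [2, 5, 0]
D(2):
  [0, -8, -4]
  [-∞, 0, -6]
  [2, 5, 0]
D(3):
  [0, 1, -4]
  [-4, 0, -6]
  [2, 5, 0]
Answer: W*[1][3] = -4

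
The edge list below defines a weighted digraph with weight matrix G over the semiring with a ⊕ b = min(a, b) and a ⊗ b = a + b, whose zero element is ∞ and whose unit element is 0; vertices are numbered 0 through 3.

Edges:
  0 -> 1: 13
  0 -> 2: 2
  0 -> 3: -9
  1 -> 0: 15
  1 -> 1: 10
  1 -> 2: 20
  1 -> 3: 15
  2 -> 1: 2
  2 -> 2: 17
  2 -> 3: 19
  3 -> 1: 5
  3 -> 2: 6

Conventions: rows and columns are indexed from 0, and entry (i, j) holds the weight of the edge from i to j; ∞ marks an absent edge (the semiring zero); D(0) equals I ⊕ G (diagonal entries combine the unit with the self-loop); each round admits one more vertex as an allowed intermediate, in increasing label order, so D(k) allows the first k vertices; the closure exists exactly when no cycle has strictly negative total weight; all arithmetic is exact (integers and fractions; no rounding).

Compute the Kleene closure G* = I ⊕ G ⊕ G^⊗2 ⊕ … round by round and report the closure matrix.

D(0):
  [0, 13, 2, -9]
  [15, 0, 20, 15]
  [∞, 2, 0, 19]
  [∞, 5, 6, 0]
D(1):
  [0, 13, 2, -9]
  [15, 0, 17, 6]
  [∞, 2, 0, 19]
  [∞, 5, 6, 0]
D(2):
  [0, 13, 2, -9]
  [15, 0, 17, 6]
  [17, 2, 0, 8]
  [20, 5, 6, 0]
D(3):
  [0, 4, 2, -9]
  [15, 0, 17, 6]
  [17, 2, 0, 8]
  [20, 5, 6, 0]
D(4):
  [0, -4, -3, -9]
  [15, 0, 12, 6]
  [17, 2, 0, 8]
  [20, 5, 6, 0]
Answer: G* = [[0, -4, -3, -9], [15, 0, 12, 6], [17, 2, 0, 8], [20, 5, 6, 0]]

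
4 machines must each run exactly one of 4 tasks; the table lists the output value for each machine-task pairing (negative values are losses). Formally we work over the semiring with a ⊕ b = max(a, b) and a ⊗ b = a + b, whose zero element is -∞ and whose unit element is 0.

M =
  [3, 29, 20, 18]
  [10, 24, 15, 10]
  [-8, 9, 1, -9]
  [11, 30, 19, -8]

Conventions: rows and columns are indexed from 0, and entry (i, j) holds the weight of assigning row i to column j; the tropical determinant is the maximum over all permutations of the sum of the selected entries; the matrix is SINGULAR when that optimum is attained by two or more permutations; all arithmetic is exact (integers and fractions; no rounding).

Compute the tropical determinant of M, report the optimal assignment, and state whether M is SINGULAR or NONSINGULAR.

σ = (0, 1, 2, 3): 3 + 24 + 1 + (-8) = 20
σ = (0, 1, 3, 2): 3 + 24 + (-9) + 19 = 37
σ = (0, 2, 1, 3): 3 + 15 + 9 + (-8) = 19
σ = (0, 2, 3, 1): 3 + 15 + (-9) + 30 = 39
σ = (0, 3, 1, 2): 3 + 10 + 9 + 19 = 41
σ = (0, 3, 2, 1): 3 + 10 + 1 + 30 = 44
σ = (1, 0, 2, 3): 29 + 10 + 1 + (-8) = 32
σ = (1, 0, 3, 2): 29 + 10 + (-9) + 19 = 49
σ = (1, 2, 0, 3): 29 + 15 + (-8) + (-8) = 28
σ = (1, 2, 3, 0): 29 + 15 + (-9) + 11 = 46
σ = (1, 3, 0, 2): 29 + 10 + (-8) + 19 = 50
σ = (1, 3, 2, 0): 29 + 10 + 1 + 11 = 51
σ = (2, 0, 1, 3): 20 + 10 + 9 + (-8) = 31
σ = (2, 0, 3, 1): 20 + 10 + (-9) + 30 = 51
σ = (2, 1, 0, 3): 20 + 24 + (-8) + (-8) = 28
σ = (2, 1, 3, 0): 20 + 24 + (-9) + 11 = 46
σ = (2, 3, 0, 1): 20 + 10 + (-8) + 30 = 52
σ = (2, 3, 1, 0): 20 + 10 + 9 + 11 = 50
σ = (3, 0, 1, 2): 18 + 10 + 9 + 19 = 56
σ = (3, 0, 2, 1): 18 + 10 + 1 + 30 = 59
σ = (3, 1, 0, 2): 18 + 24 + (-8) + 19 = 53
σ = (3, 1, 2, 0): 18 + 24 + 1 + 11 = 54
σ = (3, 2, 0, 1): 18 + 15 + (-8) + 30 = 55
σ = (3, 2, 1, 0): 18 + 15 + 9 + 11 = 53
Optimal value attained by: σ = (3, 0, 2, 1).
Answer: det⊕(M) = 59; verdict: NONSINGULAR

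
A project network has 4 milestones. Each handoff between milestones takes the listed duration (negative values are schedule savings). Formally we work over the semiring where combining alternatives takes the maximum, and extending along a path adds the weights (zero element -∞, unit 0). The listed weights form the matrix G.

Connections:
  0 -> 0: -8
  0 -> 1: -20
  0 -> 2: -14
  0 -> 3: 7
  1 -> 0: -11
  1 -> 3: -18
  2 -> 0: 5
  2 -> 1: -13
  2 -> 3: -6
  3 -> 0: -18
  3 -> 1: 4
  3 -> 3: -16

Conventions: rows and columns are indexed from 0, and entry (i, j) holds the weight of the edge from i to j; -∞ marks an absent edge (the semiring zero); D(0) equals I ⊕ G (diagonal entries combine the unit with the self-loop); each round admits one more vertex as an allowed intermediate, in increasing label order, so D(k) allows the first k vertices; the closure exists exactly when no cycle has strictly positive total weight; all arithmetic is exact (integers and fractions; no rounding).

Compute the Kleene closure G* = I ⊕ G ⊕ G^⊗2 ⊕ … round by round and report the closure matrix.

D(0):
  [0, -20, -14, 7]
  [-11, 0, -∞, -18]
  [5, -13, 0, -6]
  [-18, 4, -∞, 0]
D(1):
  [0, -20, -14, 7]
  [-11, 0, -25, -4]
  [5, -13, 0, 12]
  [-18, 4, -32, 0]
D(2):
  [0, -20, -14, 7]
  [-11, 0, -25, -4]
  [5, -13, 0, 12]
  [-7, 4, -21, 0]
D(3):
  [0, -20, -14, 7]
  [-11, 0, -25, -4]
  [5, -13, 0, 12]
  [-7, 4, -21, 0]
D(4):
  [0, 11, -14, 7]
  [-11, 0, -25, -4]
  [5, 16, 0, 12]
  [-7, 4, -21, 0]
Answer: G* = [[0, 11, -14, 7], [-11, 0, -25, -4], [5, 16, 0, 12], [-7, 4, -21, 0]]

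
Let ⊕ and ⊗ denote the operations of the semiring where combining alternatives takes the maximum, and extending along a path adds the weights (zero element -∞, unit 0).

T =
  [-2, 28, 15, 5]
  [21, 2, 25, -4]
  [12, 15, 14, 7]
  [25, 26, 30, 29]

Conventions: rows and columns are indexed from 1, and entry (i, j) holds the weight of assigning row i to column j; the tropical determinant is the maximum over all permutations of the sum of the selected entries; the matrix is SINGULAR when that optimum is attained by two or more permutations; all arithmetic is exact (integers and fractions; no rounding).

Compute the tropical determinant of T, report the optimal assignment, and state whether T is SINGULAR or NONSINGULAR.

σ = (1, 2, 3, 4): (-2) + 2 + 14 + 29 = 43
σ = (1, 2, 4, 3): (-2) + 2 + 7 + 30 = 37
σ = (1, 3, 2, 4): (-2) + 25 + 15 + 29 = 67
σ = (1, 3, 4, 2): (-2) + 25 + 7 + 26 = 56
σ = (1, 4, 2, 3): (-2) + (-4) + 15 + 30 = 39
σ = (1, 4, 3, 2): (-2) + (-4) + 14 + 26 = 34
σ = (2, 1, 3, 4): 28 + 21 + 14 + 29 = 92
σ = (2, 1, 4, 3): 28 + 21 + 7 + 30 = 86
σ = (2, 3, 1, 4): 28 + 25 + 12 + 29 = 94
σ = (2, 3, 4, 1): 28 + 25 + 7 + 25 = 85
σ = (2, 4, 1, 3): 28 + (-4) + 12 + 30 = 66
σ = (2, 4, 3, 1): 28 + (-4) + 14 + 25 = 63
σ = (3, 1, 2, 4): 15 + 21 + 15 + 29 = 80
σ = (3, 1, 4, 2): 15 + 21 + 7 + 26 = 69
σ = (3, 2, 1, 4): 15 + 2 + 12 + 29 = 58
σ = (3, 2, 4, 1): 15 + 2 + 7 + 25 = 49
σ = (3, 4, 1, 2): 15 + (-4) + 12 + 26 = 49
σ = (3, 4, 2, 1): 15 + (-4) + 15 + 25 = 51
σ = (4, 1, 2, 3): 5 + 21 + 15 + 30 = 71
σ = (4, 1, 3, 2): 5 + 21 + 14 + 26 = 66
σ = (4, 2, 1, 3): 5 + 2 + 12 + 30 = 49
σ = (4, 2, 3, 1): 5 + 2 + 14 + 25 = 46
σ = (4, 3, 1, 2): 5 + 25 + 12 + 26 = 68
σ = (4, 3, 2, 1): 5 + 25 + 15 + 25 = 70
Optimal value attained by: σ = (2, 3, 1, 4).
Answer: det⊕(T) = 94; verdict: NONSINGULAR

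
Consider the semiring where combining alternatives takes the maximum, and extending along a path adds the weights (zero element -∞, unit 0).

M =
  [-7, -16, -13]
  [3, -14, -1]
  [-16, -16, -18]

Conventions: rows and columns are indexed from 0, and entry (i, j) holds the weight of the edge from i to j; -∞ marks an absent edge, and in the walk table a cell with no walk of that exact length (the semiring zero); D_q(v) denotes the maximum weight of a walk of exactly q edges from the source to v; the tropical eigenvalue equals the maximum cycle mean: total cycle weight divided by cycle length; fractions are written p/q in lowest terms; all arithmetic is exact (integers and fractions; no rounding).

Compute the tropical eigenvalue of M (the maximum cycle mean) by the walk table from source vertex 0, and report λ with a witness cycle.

q=0: [0, -∞, -∞]
q=1: [-7, -16, -13]
q=2: [-13, -23, -17]
q=3: [-20, -29, -24]
Optimal cycle mean attained by: cycle 0->1->0, total (-16) + 3, length 2.
Answer: λ = -13/2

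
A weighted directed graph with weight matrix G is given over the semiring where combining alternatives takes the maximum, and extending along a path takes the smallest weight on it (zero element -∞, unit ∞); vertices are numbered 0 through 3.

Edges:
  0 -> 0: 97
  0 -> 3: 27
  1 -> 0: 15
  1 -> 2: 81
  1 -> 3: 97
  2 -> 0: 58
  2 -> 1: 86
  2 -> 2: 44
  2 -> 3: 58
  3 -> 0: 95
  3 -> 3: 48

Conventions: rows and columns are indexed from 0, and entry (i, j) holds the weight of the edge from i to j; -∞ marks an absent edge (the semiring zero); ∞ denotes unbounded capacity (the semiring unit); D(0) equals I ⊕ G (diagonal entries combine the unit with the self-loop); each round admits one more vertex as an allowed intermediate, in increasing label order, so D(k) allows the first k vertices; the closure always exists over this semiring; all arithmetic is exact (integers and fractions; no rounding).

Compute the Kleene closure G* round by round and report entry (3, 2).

D(0):
  [∞, -∞, -∞, 27]
  [15, ∞, 81, 97]
  [58, 86, ∞, 58]
  [95, -∞, -∞, ∞]
D(1):
  [∞, -∞, -∞, 27]
  [15, ∞, 81, 97]
  [58, 86, ∞, 58]
  [95, -∞, -∞, ∞]
D(2):
  [∞, -∞, -∞, 27]
  [15, ∞, 81, 97]
  [58, 86, ∞, 86]
  [95, -∞, -∞, ∞]
D(3):
  [∞, -∞, -∞, 27]
  [58, ∞, 81, 97]
  [58, 86, ∞, 86]
  [95, -∞, -∞, ∞]
D(4):
  [∞, -∞, -∞, 27]
  [95, ∞, 81, 97]
  [86, 86, ∞, 86]
  [95, -∞, -∞, ∞]
Answer: G*[3][2] = -∞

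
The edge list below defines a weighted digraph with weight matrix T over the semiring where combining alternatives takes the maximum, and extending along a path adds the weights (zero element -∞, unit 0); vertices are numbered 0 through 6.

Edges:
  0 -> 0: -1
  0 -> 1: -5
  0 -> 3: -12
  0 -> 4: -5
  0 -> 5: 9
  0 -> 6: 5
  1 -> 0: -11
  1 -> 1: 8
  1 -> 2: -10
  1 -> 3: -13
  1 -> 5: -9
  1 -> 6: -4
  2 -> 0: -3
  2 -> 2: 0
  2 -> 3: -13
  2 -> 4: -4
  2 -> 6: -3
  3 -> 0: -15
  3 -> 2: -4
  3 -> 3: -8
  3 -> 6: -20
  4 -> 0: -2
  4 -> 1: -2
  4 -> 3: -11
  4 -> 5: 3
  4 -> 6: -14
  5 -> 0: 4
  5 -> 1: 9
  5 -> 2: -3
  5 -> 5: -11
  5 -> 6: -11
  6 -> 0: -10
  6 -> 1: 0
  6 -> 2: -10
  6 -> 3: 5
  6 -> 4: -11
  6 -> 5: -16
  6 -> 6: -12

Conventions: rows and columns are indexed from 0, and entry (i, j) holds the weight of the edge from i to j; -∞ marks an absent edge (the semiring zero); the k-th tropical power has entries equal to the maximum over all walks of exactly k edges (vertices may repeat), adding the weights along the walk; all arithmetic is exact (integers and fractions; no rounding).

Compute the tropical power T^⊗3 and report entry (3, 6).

T^⊗2:
  [13, 18, 6, 10, -6, 8, 4]
  [-3, 16, -2, 1, -14, -1, 4]
  [-3, -3, 0, 2, -4, 6, 2]
  [-7, -20, -4, -15, -8, -6, -7]
  [7, 12, 0, -9, -7, 7, 3]
  [3, 17, -1, -4, -1, 13, 9]
  [-10, 8, 1, -3, -14, -1, -4]
T^⊗3:
  [12, 26, 8, 9, 8, 22, 18]
  [5, 24, 6, 9, -6, 7, 12]
  [10, 15, 3, 7, -4, 6, 2]
  [-2, 3, -4, -2, -8, 2, -2]
  [11, 20, 4, 8, 2, 16, 12]
  [17, 25, 10, 14, -2, 12, 13]
  [3, 16, 1, 1, -3, -1, 4]
Key observation: the optimum is the walk 3->2->0->6, with weight (-4) + (-3) + 5 = -2.
Optimal value attained by: walk 3->2->0->6.
Answer: (T^⊗3)[3][6] = -2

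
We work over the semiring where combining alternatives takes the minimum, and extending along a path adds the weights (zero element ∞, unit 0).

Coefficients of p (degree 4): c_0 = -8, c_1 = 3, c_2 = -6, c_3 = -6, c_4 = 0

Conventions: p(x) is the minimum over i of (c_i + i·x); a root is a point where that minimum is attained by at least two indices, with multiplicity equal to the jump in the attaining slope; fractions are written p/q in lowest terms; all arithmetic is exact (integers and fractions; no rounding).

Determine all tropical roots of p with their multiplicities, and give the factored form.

hull edge (i=0, c=-8) to (i=3, c=-6): slope 2/3, span 3
hull edge (i=3, c=-6) to (i=4, c=0): slope 6, span 1
Factored form: p(x) = 0 ⊗ (x ⊕ (-6)) ⊗ (x ⊕ (-2/3)) ⊗ (x ⊕ (-2/3)) ⊗ (x ⊕ (-2/3))
Answer: roots = -6 (mult 1), -2/3 (mult 3)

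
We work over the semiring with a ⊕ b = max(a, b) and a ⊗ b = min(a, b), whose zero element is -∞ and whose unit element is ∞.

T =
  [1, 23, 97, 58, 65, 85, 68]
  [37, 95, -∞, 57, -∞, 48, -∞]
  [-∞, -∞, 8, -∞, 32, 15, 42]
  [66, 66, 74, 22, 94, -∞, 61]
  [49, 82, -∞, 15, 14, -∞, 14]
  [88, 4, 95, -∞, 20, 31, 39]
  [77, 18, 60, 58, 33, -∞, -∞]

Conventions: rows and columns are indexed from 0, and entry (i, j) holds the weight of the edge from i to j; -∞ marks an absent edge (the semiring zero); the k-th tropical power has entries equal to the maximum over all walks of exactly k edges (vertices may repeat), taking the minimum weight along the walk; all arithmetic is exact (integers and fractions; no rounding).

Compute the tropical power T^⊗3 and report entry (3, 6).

T^⊗2:
  [85, 65, 85, 58, 58, 31, 58]
  [57, 95, 57, 57, 57, 48, 57]
  [42, 32, 42, 42, 33, 15, 15]
  [61, 82, 66, 58, 65, 66, 66]
  [37, 82, 49, 57, 49, 49, 49]
  [39, 23, 88, 58, 65, 85, 68]
  [58, 58, 77, 58, 65, 77, 68]
T^⊗3:
  [58, 65, 85, 58, 65, 85, 68]
  [57, 95, 57, 57, 57, 57, 57]
  [42, 42, 42, 42, 42, 42, 42]
  [66, 82, 66, 58, 61, 61, 61]
  [57, 82, 57, 57, 57, 48, 57]
  [85, 65, 85, 58, 58, 39, 58]
  [77, 65, 77, 58, 58, 58, 58]
Key observation: the optimum is the walk 3->6->0->6, with weight 61 min 77 min 68 = 61.
Optimal value attained by: walk 3->6->0->6.
Answer: (T^⊗3)[3][6] = 61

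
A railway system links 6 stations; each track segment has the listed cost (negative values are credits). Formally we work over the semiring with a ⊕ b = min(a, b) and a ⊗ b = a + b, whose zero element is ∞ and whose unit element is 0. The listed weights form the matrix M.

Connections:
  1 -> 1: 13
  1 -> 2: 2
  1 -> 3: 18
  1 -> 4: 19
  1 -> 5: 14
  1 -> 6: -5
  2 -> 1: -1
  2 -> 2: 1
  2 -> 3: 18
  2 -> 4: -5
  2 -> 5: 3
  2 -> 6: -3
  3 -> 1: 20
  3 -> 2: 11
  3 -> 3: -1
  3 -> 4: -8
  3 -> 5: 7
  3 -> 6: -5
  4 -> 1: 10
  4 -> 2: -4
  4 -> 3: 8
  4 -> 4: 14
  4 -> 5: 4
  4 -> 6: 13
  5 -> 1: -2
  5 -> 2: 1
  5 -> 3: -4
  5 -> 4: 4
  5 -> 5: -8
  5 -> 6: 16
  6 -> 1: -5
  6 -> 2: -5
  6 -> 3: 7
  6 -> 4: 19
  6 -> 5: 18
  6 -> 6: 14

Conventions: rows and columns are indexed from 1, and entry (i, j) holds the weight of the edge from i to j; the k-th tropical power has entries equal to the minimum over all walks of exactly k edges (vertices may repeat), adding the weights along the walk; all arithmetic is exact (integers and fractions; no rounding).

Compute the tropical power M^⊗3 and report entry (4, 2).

M^⊗2:
  [-10, -10, 2, -3, 5, -1]
  [-8, -9, -1, -4, -5, -6]
  [-10, -12, -2, -9, -4, -6]
  [-5, -3, 0, -9, -4, -7]
  [-10, -7, -12, -12, -16, -9]
  [-6, -4, 6, -10, -2, -10]
M^⊗3:
  [-11, -9, 1, -15, -7, -15]
  [-11, -11, -9, -14, -13, -13]
  [-13, -13, -8, -17, -12, -15]
  [-12, -13, -8, -8, -12, -10]
  [-18, -16, -20, -20, -24, -17]
  [-15, -15, -6, -9, -10, -11]
Key observation: the optimum is the walk 4->2->4->2, with weight (-4) + (-5) + (-4) = -13.
Optimal value attained by: walk 4->2->4->2.
Answer: (M^⊗3)[4][2] = -13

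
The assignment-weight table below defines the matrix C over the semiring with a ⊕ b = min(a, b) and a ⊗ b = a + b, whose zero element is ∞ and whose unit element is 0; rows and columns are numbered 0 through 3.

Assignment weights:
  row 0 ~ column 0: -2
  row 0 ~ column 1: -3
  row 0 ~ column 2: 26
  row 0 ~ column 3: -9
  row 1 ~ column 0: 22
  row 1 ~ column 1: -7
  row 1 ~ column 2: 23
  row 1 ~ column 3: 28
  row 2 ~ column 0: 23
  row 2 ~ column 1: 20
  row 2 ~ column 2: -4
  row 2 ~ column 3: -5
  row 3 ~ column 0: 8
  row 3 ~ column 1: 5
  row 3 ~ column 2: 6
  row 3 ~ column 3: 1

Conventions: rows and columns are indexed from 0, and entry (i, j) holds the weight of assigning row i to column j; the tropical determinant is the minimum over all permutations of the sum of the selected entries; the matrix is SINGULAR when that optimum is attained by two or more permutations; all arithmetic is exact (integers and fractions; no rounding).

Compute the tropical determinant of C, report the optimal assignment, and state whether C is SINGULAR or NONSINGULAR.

σ = (0, 1, 2, 3): (-2) + (-7) + (-4) + 1 = -12
σ = (0, 1, 3, 2): (-2) + (-7) + (-5) + 6 = -8
σ = (0, 2, 1, 3): (-2) + 23 + 20 + 1 = 42
σ = (0, 2, 3, 1): (-2) + 23 + (-5) + 5 = 21
σ = (0, 3, 1, 2): (-2) + 28 + 20 + 6 = 52
σ = (0, 3, 2, 1): (-2) + 28 + (-4) + 5 = 27
σ = (1, 0, 2, 3): (-3) + 22 + (-4) + 1 = 16
σ = (1, 0, 3, 2): (-3) + 22 + (-5) + 6 = 20
σ = (1, 2, 0, 3): (-3) + 23 + 23 + 1 = 44
σ = (1, 2, 3, 0): (-3) + 23 + (-5) + 8 = 23
σ = (1, 3, 0, 2): (-3) + 28 + 23 + 6 = 54
σ = (1, 3, 2, 0): (-3) + 28 + (-4) + 8 = 29
σ = (2, 0, 1, 3): 26 + 22 + 20 + 1 = 69
σ = (2, 0, 3, 1): 26 + 22 + (-5) + 5 = 48
σ = (2, 1, 0, 3): 26 + (-7) + 23 + 1 = 43
σ = (2, 1, 3, 0): 26 + (-7) + (-5) + 8 = 22
σ = (2, 3, 0, 1): 26 + 28 + 23 + 5 = 82
σ = (2, 3, 1, 0): 26 + 28 + 20 + 8 = 82
σ = (3, 0, 1, 2): (-9) + 22 + 20 + 6 = 39
σ = (3, 0, 2, 1): (-9) + 22 + (-4) + 5 = 14
σ = (3, 1, 0, 2): (-9) + (-7) + 23 + 6 = 13
σ = (3, 1, 2, 0): (-9) + (-7) + (-4) + 8 = -12
σ = (3, 2, 0, 1): (-9) + 23 + 23 + 5 = 42
σ = (3, 2, 1, 0): (-9) + 23 + 20 + 8 = 42
Optimal value attained by: σ = (0, 1, 2, 3).
Answer: det⊕(C) = -12; verdict: SINGULAR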